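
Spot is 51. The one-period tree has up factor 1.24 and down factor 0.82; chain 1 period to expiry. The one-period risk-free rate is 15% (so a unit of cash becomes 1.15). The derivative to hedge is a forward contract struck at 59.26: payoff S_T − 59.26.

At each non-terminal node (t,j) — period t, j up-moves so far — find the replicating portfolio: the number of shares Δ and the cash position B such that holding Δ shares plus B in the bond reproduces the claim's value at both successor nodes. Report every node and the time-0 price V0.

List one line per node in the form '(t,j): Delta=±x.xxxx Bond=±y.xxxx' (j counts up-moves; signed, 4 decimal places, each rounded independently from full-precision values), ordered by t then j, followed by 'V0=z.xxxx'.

No-arbitrage ⇒ martingale measure with p* = (R−d)/(u−d) = 0.7857.
Terminal values V(1,·): V(1,0)=-17.4400, V(1,1)=3.9800
  t=0,j=0: stock 51.0000 → up 63.2400 (V=3.9800), down 41.8200 (V=-17.4400). Price -0.5304; hedge Δ=1.0000, bond B=-51.5304.
Root portfolio cost Δ·51+B reproduces V0=-0.5304.

(0,0): Delta=1.0000 Bond=-51.5304
V0=-0.5304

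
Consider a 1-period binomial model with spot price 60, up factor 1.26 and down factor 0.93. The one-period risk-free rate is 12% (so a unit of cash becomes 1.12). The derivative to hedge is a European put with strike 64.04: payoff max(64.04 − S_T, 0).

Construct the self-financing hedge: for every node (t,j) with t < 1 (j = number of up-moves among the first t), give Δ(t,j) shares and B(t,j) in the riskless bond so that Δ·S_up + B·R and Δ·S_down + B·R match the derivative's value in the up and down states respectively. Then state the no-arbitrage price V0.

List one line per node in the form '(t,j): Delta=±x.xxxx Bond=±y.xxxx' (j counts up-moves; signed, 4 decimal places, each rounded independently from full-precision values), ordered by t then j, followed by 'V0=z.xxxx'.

No-arbitrage ⇒ martingale measure with p* = (R−d)/(u−d) = 0.5758.
At expiry t=1: V(1,0)=8.2400, V(1,1)=0.0000
  t=0,j=0: stock 60.0000 → up 75.6000 (V=0.0000), down 55.8000 (V=8.2400). Price 3.1212; hedge Δ=-0.4162, bond B=28.0909.
Self-financing check: at every node Δ·S+B equals the discounted successor values.

(0,0): Delta=-0.4162 Bond=28.0909
V0=3.1212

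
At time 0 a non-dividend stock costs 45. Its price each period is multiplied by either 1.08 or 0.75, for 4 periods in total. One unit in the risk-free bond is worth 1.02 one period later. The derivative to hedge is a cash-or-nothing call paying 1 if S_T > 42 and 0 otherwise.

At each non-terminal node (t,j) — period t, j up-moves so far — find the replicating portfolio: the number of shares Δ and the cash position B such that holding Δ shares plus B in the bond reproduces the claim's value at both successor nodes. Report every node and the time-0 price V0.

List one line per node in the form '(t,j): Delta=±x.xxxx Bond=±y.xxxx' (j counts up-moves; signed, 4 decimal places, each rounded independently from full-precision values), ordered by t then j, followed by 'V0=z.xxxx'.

No-arbitrage ⇒ martingale measure with p* = (R−d)/(u−d) = 0.8182.
Terminal values V(4,·): V(4,0)=0.0000, V(4,1)=0.0000, V(4,2)=0.0000, V(4,3)=1.0000, V(4,4)=1.0000
Node (3,0) S=18.9844: V=(p*·0.0000+(1−p*)·0.0000)/1.02=0.0000; Δ=(0.0000−0.0000)/(20.5031−14.2383)=0.0000; B=V−Δ·S=0.0000
Node (3,1) S=27.3375: V=(p*·0.0000+(1−p*)·0.0000)/1.02=0.0000; Δ=(0.0000−0.0000)/(29.5245−20.5031)=0.0000; B=V−Δ·S=0.0000
Node (3,2) S=39.3660: V=(p*·1.0000+(1−p*)·0.0000)/1.02=0.8021; Δ=(1.0000−0.0000)/(42.5153−29.5245)=0.0770; B=V−Δ·S=-2.2282
Node (3,3) S=56.6870: V=(p*·1.0000+(1−p*)·1.0000)/1.02=0.9804; Δ=(1.0000−1.0000)/(61.2220−42.5153)=0.0000; B=V−Δ·S=0.9804
Node (2,0) S=25.3125: V=(p*·0.0000+(1−p*)·0.0000)/1.02=0.0000; Δ=(0.0000−0.0000)/(27.3375−18.9844)=0.0000; B=V−Δ·S=0.0000
Node (2,1) S=36.4500: V=(p*·0.8021+(1−p*)·0.0000)/1.02=0.6434; Δ=(0.8021−0.0000)/(39.3660−27.3375)=0.0667; B=V−Δ·S=-1.7873
Node (2,2) S=52.4880: V=(p*·0.9804+(1−p*)·0.8021)/1.02=0.9294; Δ=(0.9804−0.8021)/(56.6870−39.3660)=0.0103; B=V−Δ·S=0.3892
Node (1,0) S=33.7500: V=(p*·0.6434+(1−p*)·0.0000)/1.02=0.5161; Δ=(0.6434−0.0000)/(36.4500−25.3125)=0.0578; B=V−Δ·S=-1.4337
Node (1,1) S=48.6000: V=(p*·0.9294+(1−p*)·0.6434)/1.02=0.8602; Δ=(0.9294−0.6434)/(52.4880−36.4500)=0.0178; B=V−Δ·S=-0.0064
Node (0,0) S=45.0000: V=(p*·0.8602+(1−p*)·0.5161)/1.02=0.7820; Δ=(0.8602−0.5161)/(48.6000−33.7500)=0.0232; B=V−Δ·S=-0.2607
The time-0 hedge costs 0.7820, which is the no-arbitrage price.

(0,0): Delta=0.0232 Bond=-0.2607
(1,0): Delta=0.0578 Bond=-1.4337
(1,1): Delta=0.0178 Bond=-0.0064
(2,0): Delta=0.0000 Bond=0.0000
(2,1): Delta=0.0667 Bond=-1.7873
(2,2): Delta=0.0103 Bond=0.3892
(3,0): Delta=0.0000 Bond=0.0000
(3,1): Delta=0.0000 Bond=0.0000
(3,2): Delta=0.0770 Bond=-2.2282
(3,3): Delta=0.0000 Bond=0.9804
V0=0.7820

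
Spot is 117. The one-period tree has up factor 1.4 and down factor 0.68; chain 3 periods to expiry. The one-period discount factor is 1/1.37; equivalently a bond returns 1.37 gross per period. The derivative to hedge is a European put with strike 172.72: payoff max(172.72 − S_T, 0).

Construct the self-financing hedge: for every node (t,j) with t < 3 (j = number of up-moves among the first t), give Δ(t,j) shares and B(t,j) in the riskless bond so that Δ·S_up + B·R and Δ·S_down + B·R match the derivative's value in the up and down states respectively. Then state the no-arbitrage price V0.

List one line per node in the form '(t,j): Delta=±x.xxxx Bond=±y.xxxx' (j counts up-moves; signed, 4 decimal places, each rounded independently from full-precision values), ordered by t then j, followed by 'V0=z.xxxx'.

(0,0): Delta=-0.1384 Bond=17.1362
(1,0): Delta=-1.0000 Bond=92.0241
(1,1): Delta=-0.1202 Bond=20.4963
(2,0): Delta=-1.0000 Bond=126.0730
(2,1): Delta=-1.0000 Bond=126.0730
(2,2): Delta=-0.1016 Bond=23.8193
V0=0.9413

Since d<R<u, set p* = (R−d)/(u−d) = 0.9583; price each node as the discounted p*-expectation of its children.
Payoff layer (t=3): V(3,0)=135.9315, V(3,1)=96.9789, V(3,2)=16.7824, V(3,3)=0.0000
  t=2,j=0: stock 54.1008 → up 75.7411 (V=96.9789), down 36.7885 (V=135.9315). Price 71.9722; hedge Δ=-1.0000, bond B=126.0730.
  t=2,j=1: stock 111.3840 → up 155.9376 (V=16.7824), down 75.7411 (V=96.9789). Price 14.6890; hedge Δ=-1.0000, bond B=126.0730.
  t=2,j=2: stock 229.3200 → up 321.0480 (V=0.0000), down 155.9376 (V=16.7824). Price 0.5104; hedge Δ=-0.1016, bond B=23.8193.
  t=1,j=0: stock 79.5600 → up 111.3840 (V=14.6890), down 54.1008 (V=71.9722). Price 12.4641; hedge Δ=-1.0000, bond B=92.0241.
  t=1,j=1: stock 163.8000 → up 229.3200 (V=0.5104), down 111.3840 (V=14.6890). Price 0.8038; hedge Δ=-0.1202, bond B=20.4963.
  t=0,j=0: stock 117.0000 → up 163.8000 (V=0.8038), down 79.5600 (V=12.4641). Price 0.9413; hedge Δ=-0.1384, bond B=17.1362.
Check: Δ(0,0)·S0 + B(0,0) = 0.9413 = V0.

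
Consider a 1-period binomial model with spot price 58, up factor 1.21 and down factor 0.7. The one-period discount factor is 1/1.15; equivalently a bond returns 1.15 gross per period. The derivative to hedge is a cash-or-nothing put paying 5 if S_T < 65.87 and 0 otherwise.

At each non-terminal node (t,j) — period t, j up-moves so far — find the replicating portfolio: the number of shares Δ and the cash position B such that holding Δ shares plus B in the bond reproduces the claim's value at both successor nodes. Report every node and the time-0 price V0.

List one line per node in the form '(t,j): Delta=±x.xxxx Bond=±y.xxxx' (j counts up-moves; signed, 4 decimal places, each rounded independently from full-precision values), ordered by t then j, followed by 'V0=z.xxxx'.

(0,0): Delta=-0.1690 Bond=10.3154
V0=0.5115

No-arbitrage ⇒ martingale measure with p* = (R−d)/(u−d) = 0.8824.
Terminal payoffs: V(1,0)=5.0000, V(1,1)=0.0000
(0,0): S=58.0000. Δ = (V_up−V_dn)/(S_up−S_dn) = (0.0000−5.0000)/(70.1800−40.6000) = -0.1690. V = [p*·0.0000 + (1−p*)·5.0000]/1.15 = 0.5115. B = V − Δ·S = 10.3154.
Each (Δ,B) replicates both successor values, so the strategy is self-financing and V0 is arbitrage-free.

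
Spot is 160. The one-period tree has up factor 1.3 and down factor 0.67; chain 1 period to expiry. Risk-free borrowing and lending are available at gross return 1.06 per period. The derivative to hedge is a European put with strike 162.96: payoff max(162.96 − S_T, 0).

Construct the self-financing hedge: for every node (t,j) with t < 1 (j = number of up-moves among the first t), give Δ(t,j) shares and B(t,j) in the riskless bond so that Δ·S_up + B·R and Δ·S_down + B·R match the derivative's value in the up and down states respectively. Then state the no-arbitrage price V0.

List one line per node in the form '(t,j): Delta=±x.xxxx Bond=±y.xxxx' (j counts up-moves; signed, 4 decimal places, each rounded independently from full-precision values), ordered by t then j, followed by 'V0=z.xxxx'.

(0,0): Delta=-0.5532 Bond=108.5475
V0=20.0395

Risk-neutral probability p* = (R−d)/(u−d) = (1.06−0.67)/(1.3−0.67) = 0.6190.
Terminal values V(1,·): V(1,0)=55.7600, V(1,1)=0.0000
  t=0,j=0: stock 160.0000 → up 208.0000 (V=0.0000), down 107.2000 (V=55.7600). Price 20.0395; hedge Δ=-0.5532, bond B=108.5475.
The time-0 hedge costs 20.0395, which is the no-arbitrage price.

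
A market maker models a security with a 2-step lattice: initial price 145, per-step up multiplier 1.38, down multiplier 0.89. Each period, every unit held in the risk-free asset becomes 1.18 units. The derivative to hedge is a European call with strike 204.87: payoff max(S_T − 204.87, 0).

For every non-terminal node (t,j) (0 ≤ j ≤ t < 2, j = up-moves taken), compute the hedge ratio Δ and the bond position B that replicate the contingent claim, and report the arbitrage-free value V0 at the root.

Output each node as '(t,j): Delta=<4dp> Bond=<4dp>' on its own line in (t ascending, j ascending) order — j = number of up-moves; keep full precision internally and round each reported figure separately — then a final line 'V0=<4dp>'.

(0,0): Delta=0.5031 Bond=-55.0207
(1,0): Delta=0.0000 Bond=0.0000
(1,1): Delta=0.7269 Bond=-109.7000
V0=17.9281

Since d<R<u, set p* = (R−d)/(u−d) = 0.5918; price each node as the discounted p*-expectation of its children.
Terminal payoffs: V(2,0)=0.0000, V(2,1)=0.0000, V(2,2)=71.2680
Node (1,0) S=129.0500: V=(p*·0.0000+(1−p*)·0.0000)/1.18=0.0000; Δ=(0.0000−0.0000)/(178.0890−114.8545)=0.0000; B=V−Δ·S=0.0000
Node (1,1) S=200.1000: V=(p*·71.2680+(1−p*)·0.0000)/1.18=35.7449; Δ=(71.2680−0.0000)/(276.1380−178.0890)=0.7269; B=V−Δ·S=-109.7000
Node (0,0) S=145.0000: V=(p*·35.7449+(1−p*)·0.0000)/1.18=17.9281; Δ=(35.7449−0.0000)/(200.1000−129.0500)=0.5031; B=V−Δ·S=-55.0207
The time-0 hedge costs 17.9281, which is the no-arbitrage price.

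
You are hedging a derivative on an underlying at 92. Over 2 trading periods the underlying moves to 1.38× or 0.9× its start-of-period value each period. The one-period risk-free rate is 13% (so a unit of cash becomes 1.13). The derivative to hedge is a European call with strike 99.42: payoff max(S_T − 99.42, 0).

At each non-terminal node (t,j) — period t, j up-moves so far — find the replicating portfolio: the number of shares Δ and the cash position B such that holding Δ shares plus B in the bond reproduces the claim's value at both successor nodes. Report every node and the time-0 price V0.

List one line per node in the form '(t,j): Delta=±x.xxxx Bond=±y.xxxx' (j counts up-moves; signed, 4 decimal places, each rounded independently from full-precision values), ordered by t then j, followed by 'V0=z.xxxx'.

Under the risk-neutral measure, an up-move has probability p* = (R−d)/(u−d) = 0.4792 and values discount at R = 1.13.
Payoff layer (t=2): V(2,0)=0.0000, V(2,1)=14.8440, V(2,2)=75.7848
(1,0): S=82.8000. Δ = (V_up−V_dn)/(S_up−S_dn) = (14.8440−0.0000)/(114.2640−74.5200) = 0.3735. V = [p*·14.8440 + (1−p*)·0.0000]/1.13 = 6.2945. B = V − Δ·S = -24.6305.
(1,1): S=126.9600. Δ = (V_up−V_dn)/(S_up−S_dn) = (75.7848−14.8440)/(175.2048−114.2640) = 1.0000. V = [p*·75.7848 + (1−p*)·14.8440]/1.13 = 38.9777. B = V − Δ·S = -87.9823.
(0,0): S=92.0000. Δ = (V_up−V_dn)/(S_up−S_dn) = (38.9777−6.2945)/(126.9600−82.8000) = 0.7401. V = [p*·38.9777 + (1−p*)·6.2945]/1.13 = 19.4294. B = V − Δ·S = -48.6607.
The time-0 hedge costs 19.4294, which is the no-arbitrage price.

(0,0): Delta=0.7401 Bond=-48.6607
(1,0): Delta=0.3735 Bond=-24.6305
(1,1): Delta=1.0000 Bond=-87.9823
V0=19.4294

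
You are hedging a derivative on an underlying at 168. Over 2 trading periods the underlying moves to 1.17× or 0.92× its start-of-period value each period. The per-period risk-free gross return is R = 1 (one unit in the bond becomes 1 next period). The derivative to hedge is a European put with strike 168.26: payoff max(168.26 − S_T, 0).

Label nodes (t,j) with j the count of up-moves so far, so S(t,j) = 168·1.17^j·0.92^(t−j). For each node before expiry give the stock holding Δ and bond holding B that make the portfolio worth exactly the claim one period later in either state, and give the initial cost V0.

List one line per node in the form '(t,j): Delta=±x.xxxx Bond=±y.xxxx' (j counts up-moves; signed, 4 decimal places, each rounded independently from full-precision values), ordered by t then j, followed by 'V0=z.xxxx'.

The replicating-portfolio and risk-neutral prices coincide; use p* = (1−0.92)/(1.17−0.92) = 0.3200 for the latter.
Payoff layer (t=2): V(2,0)=26.0648, V(2,1)=0.0000, V(2,2)=0.0000
(1,0): S=154.5600. Δ = (V_up−V_dn)/(S_up−S_dn) = (0.0000−26.0648)/(180.8352−142.1952) = -0.6746. V = [p*·0.0000 + (1−p*)·26.0648]/1 = 17.7241. B = V − Δ·S = 121.9833.
(1,1): S=196.5600. Δ = (V_up−V_dn)/(S_up−S_dn) = (0.0000−0.0000)/(229.9752−180.8352) = 0.0000. V = [p*·0.0000 + (1−p*)·0.0000]/1 = 0.0000. B = V − Δ·S = 0.0000.
(0,0): S=168.0000. Δ = (V_up−V_dn)/(S_up−S_dn) = (0.0000−17.7241)/(196.5600−154.5600) = -0.4220. V = [p*·0.0000 + (1−p*)·17.7241]/1 = 12.0524. B = V − Δ·S = 82.9486.
The time-0 hedge costs 12.0524, which is the no-arbitrage price.

(0,0): Delta=-0.4220 Bond=82.9486
(1,0): Delta=-0.6746 Bond=121.9833
(1,1): Delta=0.0000 Bond=0.0000
V0=12.0524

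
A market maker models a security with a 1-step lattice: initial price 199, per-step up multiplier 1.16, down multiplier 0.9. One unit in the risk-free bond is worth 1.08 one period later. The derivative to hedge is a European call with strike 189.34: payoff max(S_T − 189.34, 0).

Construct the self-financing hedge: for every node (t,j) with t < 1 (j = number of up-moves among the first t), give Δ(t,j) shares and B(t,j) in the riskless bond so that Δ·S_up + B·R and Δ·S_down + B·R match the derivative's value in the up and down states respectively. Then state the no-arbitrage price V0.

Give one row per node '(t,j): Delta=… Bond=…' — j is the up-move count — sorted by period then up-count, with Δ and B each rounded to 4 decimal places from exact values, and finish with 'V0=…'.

No-arbitrage ⇒ martingale measure with p* = (R−d)/(u−d) = 0.6923.
Terminal values V(1,·): V(1,0)=0.0000, V(1,1)=41.5000
(0,0): S=199.0000. Δ = (V_up−V_dn)/(S_up−S_dn) = (41.5000−0.0000)/(230.8400−179.1000) = 0.8021. V = [p*·41.5000 + (1−p*)·0.0000]/1.08 = 26.6026. B = V − Δ·S = -133.0128.
Check: Δ(0,0)·S0 + B(0,0) = 26.6026 = V0.

(0,0): Delta=0.8021 Bond=-133.0128
V0=26.6026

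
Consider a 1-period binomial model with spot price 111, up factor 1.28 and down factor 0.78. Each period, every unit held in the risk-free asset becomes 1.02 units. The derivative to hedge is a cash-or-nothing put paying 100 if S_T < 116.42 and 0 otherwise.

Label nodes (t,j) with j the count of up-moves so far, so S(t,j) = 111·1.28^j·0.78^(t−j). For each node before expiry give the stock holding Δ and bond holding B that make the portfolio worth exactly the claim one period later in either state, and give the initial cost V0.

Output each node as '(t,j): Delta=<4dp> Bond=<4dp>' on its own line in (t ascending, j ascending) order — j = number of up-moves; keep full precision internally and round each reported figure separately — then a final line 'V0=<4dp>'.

(0,0): Delta=-1.8018 Bond=250.9804
V0=50.9804

Risk-neutral probability p* = (R−d)/(u−d) = (1.02−0.78)/(1.28−0.78) = 0.4800.
Terminal values V(1,·): V(1,0)=100.0000, V(1,1)=0.0000
  t=0,j=0: stock 111.0000 → up 142.0800 (V=0.0000), down 86.5800 (V=100.0000). Price 50.9804; hedge Δ=-1.8018, bond B=250.9804.
Self-financing check: at every node Δ·S+B equals the discounted successor values.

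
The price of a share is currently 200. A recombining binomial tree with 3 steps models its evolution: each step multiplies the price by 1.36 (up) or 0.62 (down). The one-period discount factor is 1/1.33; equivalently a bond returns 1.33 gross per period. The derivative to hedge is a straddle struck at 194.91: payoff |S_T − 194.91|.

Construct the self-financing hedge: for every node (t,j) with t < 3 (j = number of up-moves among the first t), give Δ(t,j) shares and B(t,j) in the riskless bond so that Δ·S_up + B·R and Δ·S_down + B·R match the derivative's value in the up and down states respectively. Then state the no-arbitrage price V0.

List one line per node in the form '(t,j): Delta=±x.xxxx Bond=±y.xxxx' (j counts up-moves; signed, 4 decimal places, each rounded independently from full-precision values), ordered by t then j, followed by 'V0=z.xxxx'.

Under the risk-neutral measure, an up-move has probability p* = (R−d)/(u−d) = 0.9595 and values discount at R = 1.33.
At expiry t=3: V(3,0)=147.2444, V(3,1)=90.3532, V(3,2)=34.4404, V(3,3)=308.1812
(2,0): S=76.8800. Δ = (V_up−V_dn)/(S_up−S_dn) = (90.3532−147.2444)/(104.5568−47.6656) = -1.0000. V = [p*·90.3532 + (1−p*)·147.2444]/1.33 = 69.6689. B = V − Δ·S = 146.5489.
(2,1): S=168.6400. Δ = (V_up−V_dn)/(S_up−S_dn) = (34.4404−90.3532)/(229.3504−104.5568) = -0.4480. V = [p*·34.4404 + (1−p*)·90.3532]/1.33 = 27.5993. B = V − Δ·S = 103.1572.
(2,2): S=369.9200. Δ = (V_up−V_dn)/(S_up−S_dn) = (308.1812−34.4404)/(503.0912−229.3504) = 1.0000. V = [p*·308.1812 + (1−p*)·34.4404]/1.33 = 223.3711. B = V − Δ·S = -146.5489.
(1,0): S=124.0000. Δ = (V_up−V_dn)/(S_up−S_dn) = (27.5993−69.6689)/(168.6400−76.8800) = -0.4585. V = [p*·27.5993 + (1−p*)·69.6689]/1.33 = 22.0337. B = V − Δ·S = 78.8844.
(1,1): S=272.0000. Δ = (V_up−V_dn)/(S_up−S_dn) = (223.3711−27.5993)/(369.9200−168.6400) = 0.9726. V = [p*·223.3711 + (1−p*)·27.5993]/1.33 = 161.9808. B = V − Δ·S = -102.5757.
(0,0): S=200.0000. Δ = (V_up−V_dn)/(S_up−S_dn) = (161.9808−22.0337)/(272.0000−124.0000) = 0.9456. V = [p*·161.9808 + (1−p*)·22.0337]/1.33 = 117.5242. B = V − Δ·S = -71.5934.
Check: Δ(0,0)·S0 + B(0,0) = 117.5242 = V0.

(0,0): Delta=0.9456 Bond=-71.5934
(1,0): Delta=-0.4585 Bond=78.8844
(1,1): Delta=0.9726 Bond=-102.5757
(2,0): Delta=-1.0000 Bond=146.5489
(2,1): Delta=-0.4480 Bond=103.1572
(2,2): Delta=1.0000 Bond=-146.5489
V0=117.5242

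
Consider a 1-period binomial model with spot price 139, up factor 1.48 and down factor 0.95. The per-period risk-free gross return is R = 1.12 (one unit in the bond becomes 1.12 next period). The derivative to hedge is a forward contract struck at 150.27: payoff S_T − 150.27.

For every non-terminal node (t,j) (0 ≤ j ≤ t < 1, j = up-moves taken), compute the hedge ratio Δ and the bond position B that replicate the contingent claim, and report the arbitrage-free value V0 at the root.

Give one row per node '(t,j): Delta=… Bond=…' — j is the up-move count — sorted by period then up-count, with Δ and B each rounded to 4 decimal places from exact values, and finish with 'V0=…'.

(0,0): Delta=1.0000 Bond=-134.1696
V0=4.8304

Risk-neutral probability p* = (R−d)/(u−d) = (1.12−0.95)/(1.48−0.95) = 0.3208.
Terminal values V(1,·): V(1,0)=-18.2200, V(1,1)=55.4500
  t=0,j=0: stock 139.0000 → up 205.7200 (V=55.4500), down 132.0500 (V=-18.2200). Price 4.8304; hedge Δ=1.0000, bond B=-134.1696.
Each (Δ,B) replicates both successor values, so the strategy is self-financing and V0 is arbitrage-free.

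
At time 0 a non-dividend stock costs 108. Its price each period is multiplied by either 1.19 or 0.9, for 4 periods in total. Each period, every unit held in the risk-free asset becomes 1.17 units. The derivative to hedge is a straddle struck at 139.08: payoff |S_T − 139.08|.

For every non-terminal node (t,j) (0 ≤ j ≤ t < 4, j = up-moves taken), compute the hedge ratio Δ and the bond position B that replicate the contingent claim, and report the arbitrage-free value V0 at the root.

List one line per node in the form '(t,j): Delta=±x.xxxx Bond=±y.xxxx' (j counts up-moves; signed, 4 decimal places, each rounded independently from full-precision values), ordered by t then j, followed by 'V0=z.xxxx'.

(0,0): Delta=0.8750 Bond=-60.2608
(1,0): Delta=0.1105 Bond=3.8042
(1,1): Delta=0.9179 Bond=-76.0096
(2,0): Delta=-1.0000 Bond=101.5998
(2,1): Delta=0.1727 Bond=-2.7453
(2,2): Delta=0.9596 Bond=-95.3153
(3,0): Delta=-1.0000 Bond=118.8718
(3,1): Delta=-1.0000 Bond=118.8718
(3,2): Delta=0.2384 Bond=-12.2553
(3,3): Delta=1.0000 Bond=-118.8718
V0=34.2421

No-arbitrage ⇒ martingale measure with p* = (R−d)/(u−d) = 0.9310.
At expiry t=4: V(4,0)=68.2212, V(4,1)=45.3889, V(4,2)=15.1996, V(4,3)=24.7175, V(4,4)=77.4966
  t=3,j=0: stock 78.7320 → up 93.6911 (V=45.3889), down 70.8588 (V=68.2212). Price 40.1398; hedge Δ=-1.0000, bond B=118.8718.
  t=3,j=1: stock 104.1012 → up 123.8804 (V=15.1996), down 93.6911 (V=45.3889). Price 14.7706; hedge Δ=-1.0000, bond B=118.8718.
  t=3,j=2: stock 137.6449 → up 163.7975 (V=24.7175), down 123.8804 (V=15.1996). Price 20.5650; hedge Δ=0.2384, bond B=-12.2553.
  t=3,j=3: stock 181.9972 → up 216.5766 (V=77.4966), down 163.7975 (V=24.7175). Price 63.1254; hedge Δ=1.0000, bond B=-118.8718.
  t=2,j=0: stock 87.4800 → up 104.1012 (V=14.7706), down 78.7320 (V=40.1398). Price 14.1198; hedge Δ=-1.0000, bond B=101.5998.
  t=2,j=1: stock 115.6680 → up 137.6449 (V=20.5650), down 104.1012 (V=14.7706). Price 17.2354; hedge Δ=0.1727, bond B=-2.7453.
  t=2,j=2: stock 152.9388 → up 181.9972 (V=63.1254), down 137.6449 (V=20.5650). Price 51.4446; hedge Δ=0.9596, bond B=-95.3153.
  t=1,j=0: stock 97.2000 → up 115.6680 (V=17.2354), down 87.4800 (V=14.1198). Price 14.5474; hedge Δ=0.1105, bond B=3.8042.
  t=1,j=1: stock 128.5200 → up 152.9388 (V=51.4446), down 115.6680 (V=17.2354). Price 41.9533; hedge Δ=0.9179, bond B=-76.0096.
  t=0,j=0: stock 108.0000 → up 128.5200 (V=41.9533), down 97.2000 (V=14.5474). Price 34.2421; hedge Δ=0.8750, bond B=-60.2608.
Check: Δ(0,0)·S0 + B(0,0) = 34.2421 = V0.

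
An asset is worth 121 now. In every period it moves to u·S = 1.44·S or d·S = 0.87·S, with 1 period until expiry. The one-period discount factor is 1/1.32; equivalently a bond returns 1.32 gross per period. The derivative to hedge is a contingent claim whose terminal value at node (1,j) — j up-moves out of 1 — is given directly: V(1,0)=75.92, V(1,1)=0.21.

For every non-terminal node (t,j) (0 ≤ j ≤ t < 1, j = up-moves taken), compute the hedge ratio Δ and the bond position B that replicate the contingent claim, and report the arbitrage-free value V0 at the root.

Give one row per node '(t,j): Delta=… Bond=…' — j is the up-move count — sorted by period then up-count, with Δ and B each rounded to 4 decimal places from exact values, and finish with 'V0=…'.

No-arbitrage ⇒ martingale measure with p* = (R−d)/(u−d) = 0.7895.
At expiry t=1: V(1,0)=75.9200, V(1,1)=0.2100
  t=0,j=0: stock 121.0000 → up 174.2400 (V=0.2100), down 105.2700 (V=75.9200). Price 12.2341; hedge Δ=-1.0977, bond B=145.0586.
Check: Δ(0,0)·S0 + B(0,0) = 12.2341 = V0.

(0,0): Delta=-1.0977 Bond=145.0586
V0=12.2341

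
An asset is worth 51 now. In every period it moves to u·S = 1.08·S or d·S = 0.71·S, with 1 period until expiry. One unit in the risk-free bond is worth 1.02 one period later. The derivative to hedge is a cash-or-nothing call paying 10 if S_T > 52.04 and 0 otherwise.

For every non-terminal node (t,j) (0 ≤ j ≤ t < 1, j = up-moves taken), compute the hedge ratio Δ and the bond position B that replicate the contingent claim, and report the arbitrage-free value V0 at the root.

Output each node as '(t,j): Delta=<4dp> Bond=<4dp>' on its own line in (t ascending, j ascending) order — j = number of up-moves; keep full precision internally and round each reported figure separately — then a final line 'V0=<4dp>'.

Since d<R<u, set p* = (R−d)/(u−d) = 0.8378; price each node as the discounted p*-expectation of its children.
Terminal payoffs: V(1,0)=0.0000, V(1,1)=10.0000
Node (0,0) S=51.0000: V=(p*·10.0000+(1−p*)·0.0000)/1.02=8.2141; Δ=(10.0000−0.0000)/(55.0800−36.2100)=0.5299; B=V−Δ·S=-18.8129
Root portfolio cost Δ·51+B reproduces V0=8.2141.

(0,0): Delta=0.5299 Bond=-18.8129
V0=8.2141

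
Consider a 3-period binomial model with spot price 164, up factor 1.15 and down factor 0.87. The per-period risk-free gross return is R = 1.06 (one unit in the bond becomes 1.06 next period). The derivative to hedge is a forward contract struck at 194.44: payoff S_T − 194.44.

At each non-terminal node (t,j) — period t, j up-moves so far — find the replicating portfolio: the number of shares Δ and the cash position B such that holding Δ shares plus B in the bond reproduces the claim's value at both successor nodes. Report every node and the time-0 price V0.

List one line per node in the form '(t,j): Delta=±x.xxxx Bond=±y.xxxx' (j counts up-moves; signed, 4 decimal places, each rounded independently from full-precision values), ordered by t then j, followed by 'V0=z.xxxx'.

(0,0): Delta=1.0000 Bond=-163.2556
(1,0): Delta=1.0000 Bond=-173.0509
(1,1): Delta=1.0000 Bond=-173.0509
(2,0): Delta=1.0000 Bond=-183.4340
(2,1): Delta=1.0000 Bond=-183.4340
(2,2): Delta=1.0000 Bond=-183.4340
V0=0.7444

Since d<R<u, set p* = (R−d)/(u−d) = 0.6786; price each node as the discounted p*-expectation of its children.
Terminal payoffs: V(3,0)=-86.4455, V(3,1)=-51.6887, V(3,2)=-5.7457, V(3,3)=54.9835
  t=2,j=0: stock 124.1316 → up 142.7513 (V=-51.6887), down 107.9945 (V=-86.4455). Price -59.3024; hedge Δ=1.0000, bond B=-183.4340.
  t=2,j=1: stock 164.0820 → up 188.6943 (V=-5.7457), down 142.7513 (V=-51.6887). Price -19.3520; hedge Δ=1.0000, bond B=-183.4340.
  t=2,j=2: stock 216.8900 → up 249.4235 (V=54.9835), down 188.6943 (V=-5.7457). Price 33.4560; hedge Δ=1.0000, bond B=-183.4340.
  t=1,j=0: stock 142.6800 → up 164.0820 (V=-19.3520), down 124.1316 (V=-59.3024). Price -30.3709; hedge Δ=1.0000, bond B=-173.0509.
  t=1,j=1: stock 188.6000 → up 216.8900 (V=33.4560), down 164.0820 (V=-19.3520). Price 15.5491; hedge Δ=1.0000, bond B=-173.0509.
  t=0,j=0: stock 164.0000 → up 188.6000 (V=15.5491), down 142.6800 (V=-30.3709). Price 0.7444; hedge Δ=1.0000, bond B=-163.2556.
The time-0 hedge costs 0.7444, which is the no-arbitrage price.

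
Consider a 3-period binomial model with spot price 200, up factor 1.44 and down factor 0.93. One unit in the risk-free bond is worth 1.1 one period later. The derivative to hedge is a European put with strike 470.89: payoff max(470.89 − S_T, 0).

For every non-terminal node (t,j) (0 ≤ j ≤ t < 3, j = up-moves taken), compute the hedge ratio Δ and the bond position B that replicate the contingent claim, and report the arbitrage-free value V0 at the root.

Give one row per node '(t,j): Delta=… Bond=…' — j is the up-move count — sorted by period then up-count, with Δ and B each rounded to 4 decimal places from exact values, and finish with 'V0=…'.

No-arbitrage ⇒ martingale measure with p* = (R−d)/(u−d) = 0.3333.
Terminal values V(3,·): V(3,0)=310.0186, V(3,1)=221.7988, V(3,2)=85.2004, V(3,3)=0.0000
(2,0): S=172.9800. Δ = (V_up−V_dn)/(S_up−S_dn) = (221.7988−310.0186)/(249.0912−160.8714) = -1.0000. V = [p*·221.7988 + (1−p*)·310.0186]/1.1 = 255.1018. B = V − Δ·S = 428.0818.
(2,1): S=267.8400. Δ = (V_up−V_dn)/(S_up−S_dn) = (85.2004−221.7988)/(385.6896−249.0912) = -1.0000. V = [p*·85.2004 + (1−p*)·221.7988]/1.1 = 160.2418. B = V − Δ·S = 428.0818.
(2,2): S=414.7200. Δ = (V_up−V_dn)/(S_up−S_dn) = (0.0000−85.2004)/(597.1968−385.6896) = -0.4028. V = [p*·0.0000 + (1−p*)·85.2004]/1.1 = 51.6366. B = V − Δ·S = 218.6962.
(1,0): S=186.0000. Δ = (V_up−V_dn)/(S_up−S_dn) = (160.2418−255.1018)/(267.8400−172.9800) = -1.0000. V = [p*·160.2418 + (1−p*)·255.1018]/1.1 = 203.1653. B = V − Δ·S = 389.1653.
(1,1): S=288.0000. Δ = (V_up−V_dn)/(S_up−S_dn) = (51.6366−160.2418)/(414.7200−267.8400) = -0.7394. V = [p*·51.6366 + (1−p*)·160.2418]/1.1 = 112.7637. B = V − Δ·S = 325.7151.
(0,0): S=200.0000. Δ = (V_up−V_dn)/(S_up−S_dn) = (112.7637−203.1653)/(288.0000−186.0000) = -0.8863. V = [p*·112.7637 + (1−p*)·203.1653]/1.1 = 157.3013. B = V − Δ·S = 334.5593.
Root portfolio cost Δ·200+B reproduces V0=157.3013.

(0,0): Delta=-0.8863 Bond=334.5593
(1,0): Delta=-1.0000 Bond=389.1653
(1,1): Delta=-0.7394 Bond=325.7151
(2,0): Delta=-1.0000 Bond=428.0818
(2,1): Delta=-1.0000 Bond=428.0818
(2,2): Delta=-0.4028 Bond=218.6962
V0=157.3013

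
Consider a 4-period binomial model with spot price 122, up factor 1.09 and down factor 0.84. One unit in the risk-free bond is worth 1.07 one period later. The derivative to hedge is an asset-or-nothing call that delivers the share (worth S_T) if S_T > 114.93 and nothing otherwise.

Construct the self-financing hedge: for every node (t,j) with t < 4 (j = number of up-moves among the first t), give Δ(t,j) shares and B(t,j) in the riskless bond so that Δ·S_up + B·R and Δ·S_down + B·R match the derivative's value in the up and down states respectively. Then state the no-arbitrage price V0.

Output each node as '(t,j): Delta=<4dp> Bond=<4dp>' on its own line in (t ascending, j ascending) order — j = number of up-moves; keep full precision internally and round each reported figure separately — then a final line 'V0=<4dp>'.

No-arbitrage ⇒ martingale measure with p* = (R−d)/(u−d) = 0.9200.
Payoff layer (t=4): V(4,0)=0.0000, V(4,1)=0.0000, V(4,2)=0.0000, V(4,3)=132.7146, V(4,4)=172.2130
(3,0): S=72.3099. Δ = (V_up−V_dn)/(S_up−S_dn) = (0.0000−0.0000)/(78.8178−60.7403) = 0.0000. V = [p*·0.0000 + (1−p*)·0.0000]/1.07 = 0.0000. B = V − Δ·S = 0.0000.
(3,1): S=93.8307. Δ = (V_up−V_dn)/(S_up−S_dn) = (0.0000−0.0000)/(102.2754−78.8178) = 0.0000. V = [p*·0.0000 + (1−p*)·0.0000]/1.07 = 0.0000. B = V − Δ·S = 0.0000.
(3,2): S=121.7565. Δ = (V_up−V_dn)/(S_up−S_dn) = (132.7146−0.0000)/(132.7146−102.2754) = 4.3600. V = [p*·132.7146 + (1−p*)·0.0000]/1.07 = 114.1097. B = V − Δ·S = -416.7486.
(3,3): S=157.9935. Δ = (V_up−V_dn)/(S_up−S_dn) = (172.2130−132.7146)/(172.2130−132.7146) = 1.0000. V = [p*·172.2130 + (1−p*)·132.7146]/1.07 = 157.9935. B = V − Δ·S = 0.0000.
(2,0): S=86.0832. Δ = (V_up−V_dn)/(S_up−S_dn) = (0.0000−0.0000)/(93.8307−72.3099) = 0.0000. V = [p*·0.0000 + (1−p*)·0.0000]/1.07 = 0.0000. B = V − Δ·S = 0.0000.
(2,1): S=111.7032. Δ = (V_up−V_dn)/(S_up−S_dn) = (114.1097−0.0000)/(121.7565−93.8307) = 4.0862. V = [p*·114.1097 + (1−p*)·0.0000]/1.07 = 98.1130. B = V − Δ·S = -358.3259.
(2,2): S=144.9482. Δ = (V_up−V_dn)/(S_up−S_dn) = (157.9935−114.1097)/(157.9935−121.7565) = 1.2110. V = [p*·157.9935 + (1−p*)·114.1097]/1.07 = 144.3765. B = V − Δ·S = -31.1588.
(1,0): S=102.4800. Δ = (V_up−V_dn)/(S_up−S_dn) = (98.1130−0.0000)/(111.7032−86.0832) = 3.8295. V = [p*·98.1130 + (1−p*)·0.0000]/1.07 = 84.3589. B = V − Δ·S = -308.0933.
(1,1): S=132.9800. Δ = (V_up−V_dn)/(S_up−S_dn) = (144.3765−98.1130)/(144.9482−111.7032) = 1.3916. V = [p*·144.3765 + (1−p*)·98.1130]/1.07 = 131.4723. B = V − Δ·S = -53.5814.
(0,0): S=122.0000. Δ = (V_up−V_dn)/(S_up−S_dn) = (131.4723−84.3589)/(132.9800−102.4800) = 1.5447. V = [p*·131.4723 + (1−p*)·84.3589]/1.07 = 119.3488. B = V − Δ·S = -69.1050.
The time-0 hedge costs 119.3488, which is the no-arbitrage price.

(0,0): Delta=1.5447 Bond=-69.1050
(1,0): Delta=3.8295 Bond=-308.0933
(1,1): Delta=1.3916 Bond=-53.5814
(2,0): Delta=0.0000 Bond=0.0000
(2,1): Delta=4.0862 Bond=-358.3259
(2,2): Delta=1.2110 Bond=-31.1588
(3,0): Delta=0.0000 Bond=0.0000
(3,1): Delta=0.0000 Bond=0.0000
(3,2): Delta=4.3600 Bond=-416.7486
(3,3): Delta=1.0000 Bond=0.0000
V0=119.3488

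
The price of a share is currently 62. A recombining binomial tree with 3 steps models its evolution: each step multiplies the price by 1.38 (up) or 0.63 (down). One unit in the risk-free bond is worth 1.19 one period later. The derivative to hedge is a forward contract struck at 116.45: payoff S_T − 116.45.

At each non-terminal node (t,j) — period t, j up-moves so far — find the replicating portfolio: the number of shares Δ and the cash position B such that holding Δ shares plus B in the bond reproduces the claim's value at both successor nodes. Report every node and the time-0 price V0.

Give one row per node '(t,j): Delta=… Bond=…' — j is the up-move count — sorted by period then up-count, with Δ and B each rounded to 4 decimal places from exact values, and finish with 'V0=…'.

(0,0): Delta=1.0000 Bond=-69.1033
(1,0): Delta=1.0000 Bond=-82.2329
(1,1): Delta=1.0000 Bond=-82.2329
(2,0): Delta=1.0000 Bond=-97.8571
(2,1): Delta=1.0000 Bond=-97.8571
(2,2): Delta=1.0000 Bond=-97.8571
V0=-7.1033

Under the risk-neutral measure, an up-move has probability p* = (R−d)/(u−d) = 0.7467 and values discount at R = 1.19.
Payoff layer (t=3): V(3,0)=-100.9471, V(3,1)=-82.4912, V(3,2)=-42.0641, V(3,3)=46.4905
  t=2,j=0: stock 24.6078 → up 33.9588 (V=-82.4912), down 15.5029 (V=-100.9471). Price -73.2493; hedge Δ=1.0000, bond B=-97.8571.
  t=2,j=1: stock 53.9028 → up 74.3859 (V=-42.0641), down 33.9588 (V=-82.4912). Price -43.9543; hedge Δ=1.0000, bond B=-97.8571.
  t=2,j=2: stock 118.0728 → up 162.9405 (V=46.4905), down 74.3859 (V=-42.0641). Price 20.2157; hedge Δ=1.0000, bond B=-97.8571.
  t=1,j=0: stock 39.0600 → up 53.9028 (V=-43.9543), down 24.6078 (V=-73.2493). Price -43.1729; hedge Δ=1.0000, bond B=-82.2329.
  t=1,j=1: stock 85.5600 → up 118.0728 (V=20.2157), down 53.9028 (V=-43.9543). Price 3.3271; hedge Δ=1.0000, bond B=-82.2329.
  t=0,j=0: stock 62.0000 → up 85.5600 (V=3.3271), down 39.0600 (V=-43.1729). Price -7.1033; hedge Δ=1.0000, bond B=-69.1033.
Check: Δ(0,0)·S0 + B(0,0) = -7.1033 = V0.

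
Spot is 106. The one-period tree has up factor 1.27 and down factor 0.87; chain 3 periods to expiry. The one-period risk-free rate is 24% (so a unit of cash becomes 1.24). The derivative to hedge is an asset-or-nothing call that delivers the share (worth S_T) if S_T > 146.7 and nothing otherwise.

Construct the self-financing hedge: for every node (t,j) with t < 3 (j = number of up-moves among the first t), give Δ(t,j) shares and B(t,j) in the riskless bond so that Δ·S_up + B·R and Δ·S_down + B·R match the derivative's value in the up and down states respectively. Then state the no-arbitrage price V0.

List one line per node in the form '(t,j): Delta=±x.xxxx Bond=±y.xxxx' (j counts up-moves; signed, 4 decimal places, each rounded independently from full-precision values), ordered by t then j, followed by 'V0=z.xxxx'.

(0,0): Delta=1.2141 Bond=-23.5429
(1,0): Delta=3.0079 Bond=-194.6212
(1,1): Delta=1.1145 Bond=-15.7801
(2,0): Delta=0.0000 Bond=0.0000
(2,1): Delta=3.1750 Bond=-260.8976
(2,2): Delta=1.0000 Bond=0.0000
V0=105.1504

Risk-neutral probability p* = (R−d)/(u−d) = (1.24−0.87)/(1.27−0.87) = 0.9250.
Terminal payoffs: V(3,0)=0.0000, V(3,1)=0.0000, V(3,2)=148.7416, V(3,3)=217.1286
(2,0): S=80.2314. Δ = (V_up−V_dn)/(S_up−S_dn) = (0.0000−0.0000)/(101.8939−69.8013) = 0.0000. V = [p*·0.0000 + (1−p*)·0.0000]/1.24 = 0.0000. B = V − Δ·S = 0.0000.
(2,1): S=117.1194. Δ = (V_up−V_dn)/(S_up−S_dn) = (148.7416−0.0000)/(148.7416−101.8939) = 3.1750. V = [p*·148.7416 + (1−p*)·0.0000]/1.24 = 110.9565. B = V − Δ·S = -260.8976.
(2,2): S=170.9674. Δ = (V_up−V_dn)/(S_up−S_dn) = (217.1286−148.7416)/(217.1286−148.7416) = 1.0000. V = [p*·217.1286 + (1−p*)·148.7416]/1.24 = 170.9674. B = V − Δ·S = 0.0000.
(1,0): S=92.2200. Δ = (V_up−V_dn)/(S_up−S_dn) = (110.9565−0.0000)/(117.1194−80.2314) = 3.0079. V = [p*·110.9565 + (1−p*)·0.0000]/1.24 = 82.7699. B = V − Δ·S = -194.6212.
(1,1): S=134.6200. Δ = (V_up−V_dn)/(S_up−S_dn) = (170.9674−110.9565)/(170.9674−117.1194) = 1.1145. V = [p*·170.9674 + (1−p*)·110.9565]/1.24 = 134.2472. B = V − Δ·S = -15.7801.
(0,0): S=106.0000. Δ = (V_up−V_dn)/(S_up−S_dn) = (134.2472−82.7699)/(134.6200−92.2200) = 1.2141. V = [p*·134.2472 + (1−p*)·82.7699]/1.24 = 105.1504. B = V − Δ·S = -23.5429.
The time-0 hedge costs 105.1504, which is the no-arbitrage price.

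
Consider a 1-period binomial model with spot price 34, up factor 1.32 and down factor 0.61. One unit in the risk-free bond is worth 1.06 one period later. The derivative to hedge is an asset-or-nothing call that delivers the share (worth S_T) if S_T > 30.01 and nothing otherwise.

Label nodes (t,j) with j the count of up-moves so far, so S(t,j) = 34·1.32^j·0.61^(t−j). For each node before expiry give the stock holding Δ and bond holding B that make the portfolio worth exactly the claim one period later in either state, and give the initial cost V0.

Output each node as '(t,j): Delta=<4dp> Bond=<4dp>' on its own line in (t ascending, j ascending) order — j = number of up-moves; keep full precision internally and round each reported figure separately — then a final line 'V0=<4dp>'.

No-arbitrage ⇒ martingale measure with p* = (R−d)/(u−d) = 0.6338.
Terminal values V(1,·): V(1,0)=0.0000, V(1,1)=44.8800
  t=0,j=0: stock 34.0000 → up 44.8800 (V=44.8800), down 20.7400 (V=0.0000). Price 26.8350; hedge Δ=1.8592, bond B=-36.3763.
Root portfolio cost Δ·34+B reproduces V0=26.8350.

(0,0): Delta=1.8592 Bond=-36.3763
V0=26.8350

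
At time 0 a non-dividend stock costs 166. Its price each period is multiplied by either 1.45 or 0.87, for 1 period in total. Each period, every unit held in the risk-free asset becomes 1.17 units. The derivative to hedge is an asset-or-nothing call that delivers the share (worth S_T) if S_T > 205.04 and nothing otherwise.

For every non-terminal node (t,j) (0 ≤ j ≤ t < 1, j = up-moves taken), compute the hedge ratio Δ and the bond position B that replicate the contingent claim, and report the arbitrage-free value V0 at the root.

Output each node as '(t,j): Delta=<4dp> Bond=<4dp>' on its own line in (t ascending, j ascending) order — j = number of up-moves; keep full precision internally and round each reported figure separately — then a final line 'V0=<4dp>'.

The replicating-portfolio and risk-neutral prices coincide; use p* = (1.17−0.87)/(1.45−0.87) = 0.5172 for the latter.
Payoff layer (t=1): V(1,0)=0.0000, V(1,1)=240.7000
(0,0): S=166.0000. Δ = (V_up−V_dn)/(S_up−S_dn) = (240.7000−0.0000)/(240.7000−144.4200) = 2.5000. V = [p*·240.7000 + (1−p*)·0.0000]/1.17 = 106.4103. B = V − Δ·S = -308.5897.
Root portfolio cost Δ·166+B reproduces V0=106.4103.

(0,0): Delta=2.5000 Bond=-308.5897
V0=106.4103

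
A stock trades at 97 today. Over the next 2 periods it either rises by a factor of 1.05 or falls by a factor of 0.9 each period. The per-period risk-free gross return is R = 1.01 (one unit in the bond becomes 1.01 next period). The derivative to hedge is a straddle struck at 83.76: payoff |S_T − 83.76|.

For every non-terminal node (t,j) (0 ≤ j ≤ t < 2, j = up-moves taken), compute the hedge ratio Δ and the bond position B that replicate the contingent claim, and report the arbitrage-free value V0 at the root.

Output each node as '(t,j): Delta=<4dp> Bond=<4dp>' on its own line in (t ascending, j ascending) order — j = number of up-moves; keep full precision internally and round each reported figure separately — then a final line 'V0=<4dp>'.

The replicating-portfolio and risk-neutral prices coincide; use p* = (1.01−0.9)/(1.05−0.9) = 0.7333 for the latter.
Payoff layer (t=2): V(2,0)=5.1900, V(2,1)=7.9050, V(2,2)=23.1825
  t=1,j=0: stock 87.3000 → up 91.6650 (V=7.9050), down 78.5700 (V=5.1900). Price 7.1099; hedge Δ=0.2073, bond B=-10.9901.
  t=1,j=1: stock 101.8500 → up 106.9425 (V=23.1825), down 91.6650 (V=7.9050). Price 18.9193; hedge Δ=1.0000, bond B=-82.9307.
  t=0,j=0: stock 97.0000 → up 101.8500 (V=18.9193), down 87.3000 (V=7.1099). Price 15.6140; hedge Δ=0.8116, bond B=-63.1154.
Self-financing check: at every node Δ·S+B equals the discounted successor values.

(0,0): Delta=0.8116 Bond=-63.1154
(1,0): Delta=0.2073 Bond=-10.9901
(1,1): Delta=1.0000 Bond=-82.9307
V0=15.6140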